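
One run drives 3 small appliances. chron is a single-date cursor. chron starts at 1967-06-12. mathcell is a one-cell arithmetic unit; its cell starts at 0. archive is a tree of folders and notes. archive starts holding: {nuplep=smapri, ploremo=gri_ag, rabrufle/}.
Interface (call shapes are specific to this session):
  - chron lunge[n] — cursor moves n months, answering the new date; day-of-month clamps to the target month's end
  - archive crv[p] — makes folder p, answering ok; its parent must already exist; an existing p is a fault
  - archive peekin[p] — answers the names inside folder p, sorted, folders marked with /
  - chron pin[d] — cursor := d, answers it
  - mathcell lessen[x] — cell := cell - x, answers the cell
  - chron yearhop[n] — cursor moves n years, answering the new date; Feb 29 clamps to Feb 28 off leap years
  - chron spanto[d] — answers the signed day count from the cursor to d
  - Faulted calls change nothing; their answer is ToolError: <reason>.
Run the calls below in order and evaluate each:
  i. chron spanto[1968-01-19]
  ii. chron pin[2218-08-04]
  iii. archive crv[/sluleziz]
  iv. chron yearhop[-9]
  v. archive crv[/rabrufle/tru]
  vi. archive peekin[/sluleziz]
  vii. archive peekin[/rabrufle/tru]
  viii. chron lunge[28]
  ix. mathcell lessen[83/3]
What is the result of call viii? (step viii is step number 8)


% chron spanto(d='1968-01-19') => 221
% chron pin(d='2218-08-04') => 2218-08-04
% archive crv(p='/sluleziz') => ok
% chron yearhop(n='-9') => 2209-08-04
% archive crv(p='/rabrufle/tru') => ok
% archive peekin(p='/sluleziz') => []
% archive peekin(p='/rabrufle/tru') => []
% chron lunge(n='28') => 2211-12-04
% mathcell lessen(x='83/3') => -83/3

Answer: 2211-12-04


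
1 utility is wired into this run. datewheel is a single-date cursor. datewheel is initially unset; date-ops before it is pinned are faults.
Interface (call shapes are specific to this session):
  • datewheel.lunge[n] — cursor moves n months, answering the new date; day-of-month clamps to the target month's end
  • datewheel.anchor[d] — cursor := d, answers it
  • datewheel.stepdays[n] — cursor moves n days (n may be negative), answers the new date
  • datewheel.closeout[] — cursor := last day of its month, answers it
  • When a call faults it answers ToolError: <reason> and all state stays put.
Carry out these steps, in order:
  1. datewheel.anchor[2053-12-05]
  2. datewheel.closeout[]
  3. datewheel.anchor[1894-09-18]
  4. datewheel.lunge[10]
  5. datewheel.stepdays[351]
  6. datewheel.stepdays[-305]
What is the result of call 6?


I run anchor with d→2053-12-05, yielding 2053-12-05.
Then closeout, → 2053-12-31.
I try anchor with d→1894-09-18, — result: 1894-09-18.
Then lunge with n→10, and get 1895-07-18.
I try stepdays with n→351, which returns 1896-07-03.
Then stepdays with n→-305, giving 1895-09-02.

Answer: 1895-09-02


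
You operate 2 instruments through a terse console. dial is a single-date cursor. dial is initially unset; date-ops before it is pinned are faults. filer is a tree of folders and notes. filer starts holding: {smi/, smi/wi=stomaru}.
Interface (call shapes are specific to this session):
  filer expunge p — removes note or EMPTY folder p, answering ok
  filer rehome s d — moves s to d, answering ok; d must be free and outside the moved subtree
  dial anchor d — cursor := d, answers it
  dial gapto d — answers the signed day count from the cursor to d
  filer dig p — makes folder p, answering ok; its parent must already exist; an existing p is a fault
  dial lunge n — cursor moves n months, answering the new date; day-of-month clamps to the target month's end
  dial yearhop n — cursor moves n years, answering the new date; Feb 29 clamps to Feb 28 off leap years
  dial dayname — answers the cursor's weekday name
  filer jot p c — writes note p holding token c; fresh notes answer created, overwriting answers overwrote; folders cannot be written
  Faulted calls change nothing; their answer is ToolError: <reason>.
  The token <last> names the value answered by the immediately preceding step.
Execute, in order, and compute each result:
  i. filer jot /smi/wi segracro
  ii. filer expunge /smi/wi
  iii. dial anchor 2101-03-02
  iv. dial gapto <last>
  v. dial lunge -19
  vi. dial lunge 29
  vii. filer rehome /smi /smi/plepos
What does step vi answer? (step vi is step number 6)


==> filer jot(p='/smi/wi', c='segracro')
<== overwrote
==> filer expunge(p='/smi/wi')
<== ok
==> dial anchor(d='2101-03-02')
<== 2101-03-02
==> dial gapto(d='<last>')
<== 0
==> dial lunge(n='-19')
<== 2099-08-02
==> dial lunge(n='29')
<== 2102-01-02
==> filer rehome(s='/smi', d='/smi/plepos')
<== ToolError: into itself

Answer: 2102-01-02


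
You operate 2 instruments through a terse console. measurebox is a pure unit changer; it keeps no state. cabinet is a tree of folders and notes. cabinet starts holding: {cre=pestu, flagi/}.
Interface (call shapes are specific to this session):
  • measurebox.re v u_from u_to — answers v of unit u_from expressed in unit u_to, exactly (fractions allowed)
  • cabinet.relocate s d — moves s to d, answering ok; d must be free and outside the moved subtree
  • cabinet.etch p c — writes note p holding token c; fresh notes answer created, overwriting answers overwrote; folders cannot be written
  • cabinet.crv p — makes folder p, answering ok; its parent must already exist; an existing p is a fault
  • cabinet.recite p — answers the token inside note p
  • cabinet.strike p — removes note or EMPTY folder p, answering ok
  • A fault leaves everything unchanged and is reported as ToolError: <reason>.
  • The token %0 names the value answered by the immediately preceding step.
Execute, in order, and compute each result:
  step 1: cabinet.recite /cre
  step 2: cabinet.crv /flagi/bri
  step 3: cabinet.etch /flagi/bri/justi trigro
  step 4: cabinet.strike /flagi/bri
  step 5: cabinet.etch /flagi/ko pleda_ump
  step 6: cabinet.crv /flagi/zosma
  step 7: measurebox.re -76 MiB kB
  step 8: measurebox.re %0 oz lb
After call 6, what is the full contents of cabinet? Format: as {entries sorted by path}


Answer: {cre=pestu, flagi/, flagi/bri/, flagi/bri/justi=trigro, flagi/ko=pleda_ump, flagi/zosma/}

Derivation:
Act: cabinet.recite[/cre]
Obs: pestu
Act: cabinet.crv[/flagi/bri]
Obs: ok
Act: cabinet.etch[/flagi/bri/justi; trigro]
Obs: created
Act: cabinet.strike[/flagi/bri]
Obs: ToolError: not empty
Act: cabinet.etch[/flagi/ko; pleda_ump]
Obs: created
Act: cabinet.crv[/flagi/zosma]
Obs: ok
Act: measurebox.re[-76; MiB; kB]
Obs: -9961472/125
Act: measurebox.re[%0; oz; lb]
Obs: -622592/125


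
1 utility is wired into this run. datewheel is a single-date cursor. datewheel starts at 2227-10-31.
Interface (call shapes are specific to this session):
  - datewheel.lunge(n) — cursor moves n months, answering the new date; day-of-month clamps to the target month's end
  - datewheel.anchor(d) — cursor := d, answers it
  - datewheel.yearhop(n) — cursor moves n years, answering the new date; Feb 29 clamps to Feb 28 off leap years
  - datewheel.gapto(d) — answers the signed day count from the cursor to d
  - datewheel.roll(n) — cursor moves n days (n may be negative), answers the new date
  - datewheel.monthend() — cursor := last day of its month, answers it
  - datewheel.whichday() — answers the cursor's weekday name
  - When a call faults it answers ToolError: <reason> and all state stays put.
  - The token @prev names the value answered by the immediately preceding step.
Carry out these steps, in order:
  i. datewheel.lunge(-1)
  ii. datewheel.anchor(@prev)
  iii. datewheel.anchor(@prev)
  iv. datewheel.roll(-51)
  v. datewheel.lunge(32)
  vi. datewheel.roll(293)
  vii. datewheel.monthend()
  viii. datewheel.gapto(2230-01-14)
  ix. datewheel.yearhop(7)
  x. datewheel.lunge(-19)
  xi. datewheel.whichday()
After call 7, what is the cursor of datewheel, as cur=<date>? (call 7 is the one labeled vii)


·→ datewheel.lunge(n='-1')
·← 2227-09-30
·→ datewheel.anchor(d='@prev')
·← 2227-09-30
·→ datewheel.anchor(d='@prev')
·← 2227-09-30
·→ datewheel.roll(n='-51')
·← 2227-08-10
·→ datewheel.lunge(n='32')
·← 2230-04-10
·→ datewheel.roll(n='293')
·← 2231-01-28
·→ datewheel.monthend()
·← 2231-01-31
·→ datewheel.gapto(d='2230-01-14')
·← -382
·→ datewheel.yearhop(n='7')
·← 2238-01-31
·→ datewheel.lunge(n='-19')
·← 2236-06-30
·→ datewheel.whichday()
·← Thursday

Answer: cur=2231-01-31


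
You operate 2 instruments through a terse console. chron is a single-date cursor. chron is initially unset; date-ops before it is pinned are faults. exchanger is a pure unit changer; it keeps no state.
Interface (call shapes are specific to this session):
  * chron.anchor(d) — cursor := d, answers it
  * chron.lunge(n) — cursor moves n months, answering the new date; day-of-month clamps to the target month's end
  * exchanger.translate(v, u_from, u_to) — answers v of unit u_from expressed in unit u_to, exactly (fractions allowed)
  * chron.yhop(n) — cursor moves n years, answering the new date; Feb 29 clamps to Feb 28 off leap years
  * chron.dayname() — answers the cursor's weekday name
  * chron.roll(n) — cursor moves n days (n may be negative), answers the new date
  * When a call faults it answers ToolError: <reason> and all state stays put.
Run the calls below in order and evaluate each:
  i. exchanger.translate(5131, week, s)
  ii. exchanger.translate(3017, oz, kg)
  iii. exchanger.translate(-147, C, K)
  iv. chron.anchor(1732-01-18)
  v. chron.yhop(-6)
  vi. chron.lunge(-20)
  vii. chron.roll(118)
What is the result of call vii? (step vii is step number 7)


Answer: 1724-09-13

Derivation:
Act: exchanger.translate[v: 5131; u_from: week; u_to: s]
Obs: 3103228800
Act: exchanger.translate[v: 3017; u_from: oz; u_to: kg]
Obs: 136848818029/1600000000
Act: exchanger.translate[v: -147; u_from: C; u_to: K]
Obs: 2523/20
Act: chron.anchor[d: 1732-01-18]
Obs: 1732-01-18
Act: chron.yhop[n: -6]
Obs: 1726-01-18
Act: chron.lunge[n: -20]
Obs: 1724-05-18
Act: chron.roll[n: 118]
Obs: 1724-09-13


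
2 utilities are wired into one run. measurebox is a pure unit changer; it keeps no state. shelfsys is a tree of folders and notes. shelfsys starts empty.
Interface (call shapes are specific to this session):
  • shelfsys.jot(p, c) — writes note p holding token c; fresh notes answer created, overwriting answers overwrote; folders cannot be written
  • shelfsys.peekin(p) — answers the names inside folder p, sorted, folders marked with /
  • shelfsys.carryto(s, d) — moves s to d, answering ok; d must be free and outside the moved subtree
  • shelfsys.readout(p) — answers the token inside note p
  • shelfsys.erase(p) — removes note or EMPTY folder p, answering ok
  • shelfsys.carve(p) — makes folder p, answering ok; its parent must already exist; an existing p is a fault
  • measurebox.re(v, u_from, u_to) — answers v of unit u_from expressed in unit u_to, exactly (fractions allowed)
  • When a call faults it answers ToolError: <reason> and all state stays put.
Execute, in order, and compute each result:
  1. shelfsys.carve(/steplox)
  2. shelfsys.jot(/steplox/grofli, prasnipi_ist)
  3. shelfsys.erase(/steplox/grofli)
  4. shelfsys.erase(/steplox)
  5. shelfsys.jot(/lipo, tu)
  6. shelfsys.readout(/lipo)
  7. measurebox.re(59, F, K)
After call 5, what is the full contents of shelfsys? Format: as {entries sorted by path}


CALL shelfsys.carve[p: /steplox]
RET  ok
CALL shelfsys.jot[p: /steplox/grofli; c: prasnipi_ist]
RET  created
CALL shelfsys.erase[p: /steplox/grofli]
RET  ok
CALL shelfsys.erase[p: /steplox]
RET  ok
CALL shelfsys.jot[p: /lipo; c: tu]
RET  created
CALL shelfsys.readout[p: /lipo]
RET  tu
CALL measurebox.re[v: 59; u_from: F; u_to: K]
RET  5763/20

Answer: {lipo=tu}


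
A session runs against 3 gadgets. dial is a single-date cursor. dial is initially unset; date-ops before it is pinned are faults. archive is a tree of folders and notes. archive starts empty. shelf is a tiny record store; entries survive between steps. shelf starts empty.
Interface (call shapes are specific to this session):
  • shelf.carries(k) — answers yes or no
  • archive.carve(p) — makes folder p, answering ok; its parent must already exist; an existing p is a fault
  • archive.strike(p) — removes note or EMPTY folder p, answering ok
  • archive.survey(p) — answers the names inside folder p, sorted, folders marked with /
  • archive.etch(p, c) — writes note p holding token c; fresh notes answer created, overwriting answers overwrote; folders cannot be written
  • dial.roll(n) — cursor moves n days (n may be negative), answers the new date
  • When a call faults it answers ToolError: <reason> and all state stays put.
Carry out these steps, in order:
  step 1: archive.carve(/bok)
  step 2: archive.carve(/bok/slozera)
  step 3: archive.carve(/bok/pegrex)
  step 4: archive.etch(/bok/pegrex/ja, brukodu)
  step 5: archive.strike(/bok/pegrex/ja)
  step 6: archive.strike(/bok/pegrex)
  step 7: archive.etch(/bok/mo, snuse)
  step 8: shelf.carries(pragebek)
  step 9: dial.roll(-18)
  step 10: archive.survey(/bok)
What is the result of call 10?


Answer: [mo, slozera/]

Derivation:
→ archive.carve(p: /bok)
← ok
→ archive.carve(p: /bok/slozera)
← ok
→ archive.carve(p: /bok/pegrex)
← ok
→ archive.etch(p: /bok/pegrex/ja, c: brukodu)
← created
→ archive.strike(p: /bok/pegrex/ja)
← ok
→ archive.strike(p: /bok/pegrex)
← ok
→ archive.etch(p: /bok/mo, c: snuse)
← created
→ shelf.carries(k: pragebek)
← no
→ dial.roll(n: -18)
← ToolError: no date set
→ archive.survey(p: /bok)
← [mo, slozera/]


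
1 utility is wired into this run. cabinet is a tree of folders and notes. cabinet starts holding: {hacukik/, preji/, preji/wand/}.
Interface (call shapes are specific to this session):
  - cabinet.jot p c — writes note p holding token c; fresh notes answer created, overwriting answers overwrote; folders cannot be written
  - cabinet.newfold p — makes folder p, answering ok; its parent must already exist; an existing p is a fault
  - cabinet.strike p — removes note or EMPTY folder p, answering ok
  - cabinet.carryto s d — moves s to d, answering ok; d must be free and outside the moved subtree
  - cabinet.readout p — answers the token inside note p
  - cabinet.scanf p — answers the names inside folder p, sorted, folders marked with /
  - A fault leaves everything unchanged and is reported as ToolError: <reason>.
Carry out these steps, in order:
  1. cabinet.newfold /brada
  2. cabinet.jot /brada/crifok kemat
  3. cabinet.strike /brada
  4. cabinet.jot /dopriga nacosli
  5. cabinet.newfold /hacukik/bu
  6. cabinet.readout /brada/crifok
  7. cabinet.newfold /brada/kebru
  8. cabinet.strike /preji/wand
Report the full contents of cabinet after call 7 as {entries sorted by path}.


// cabinet.newfold(p: /brada) => ok
// cabinet.jot(p: /brada/crifok, c: kemat) => created
// cabinet.strike(p: /brada) => ToolError: not empty
// cabinet.jot(p: /dopriga, c: nacosli) => created
// cabinet.newfold(p: /hacukik/bu) => ok
// cabinet.readout(p: /brada/crifok) => kemat
// cabinet.newfold(p: /brada/kebru) => ok
// cabinet.strike(p: /preji/wand) => ok

Answer: {brada/, brada/crifok=kemat, brada/kebru/, dopriga=nacosli, hacukik/, hacukik/bu/, preji/, preji/wand/}


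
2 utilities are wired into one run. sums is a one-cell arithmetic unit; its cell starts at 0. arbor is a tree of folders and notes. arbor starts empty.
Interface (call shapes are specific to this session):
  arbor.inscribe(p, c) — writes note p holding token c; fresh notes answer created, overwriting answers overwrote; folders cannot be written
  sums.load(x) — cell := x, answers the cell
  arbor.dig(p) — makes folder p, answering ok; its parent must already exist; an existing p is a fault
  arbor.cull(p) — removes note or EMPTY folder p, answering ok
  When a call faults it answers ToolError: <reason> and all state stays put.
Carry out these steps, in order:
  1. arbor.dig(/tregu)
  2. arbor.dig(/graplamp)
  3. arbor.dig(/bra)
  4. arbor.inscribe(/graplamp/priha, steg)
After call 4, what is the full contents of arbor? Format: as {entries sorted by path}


Act: arbor.dig[p→/tregu]
Obs: ok
Act: arbor.dig[p→/graplamp]
Obs: ok
Act: arbor.dig[p→/bra]
Obs: ok
Act: arbor.inscribe[p→/graplamp/priha; c→steg]
Obs: created

Answer: {bra/, graplamp/, graplamp/priha=steg, tregu/}


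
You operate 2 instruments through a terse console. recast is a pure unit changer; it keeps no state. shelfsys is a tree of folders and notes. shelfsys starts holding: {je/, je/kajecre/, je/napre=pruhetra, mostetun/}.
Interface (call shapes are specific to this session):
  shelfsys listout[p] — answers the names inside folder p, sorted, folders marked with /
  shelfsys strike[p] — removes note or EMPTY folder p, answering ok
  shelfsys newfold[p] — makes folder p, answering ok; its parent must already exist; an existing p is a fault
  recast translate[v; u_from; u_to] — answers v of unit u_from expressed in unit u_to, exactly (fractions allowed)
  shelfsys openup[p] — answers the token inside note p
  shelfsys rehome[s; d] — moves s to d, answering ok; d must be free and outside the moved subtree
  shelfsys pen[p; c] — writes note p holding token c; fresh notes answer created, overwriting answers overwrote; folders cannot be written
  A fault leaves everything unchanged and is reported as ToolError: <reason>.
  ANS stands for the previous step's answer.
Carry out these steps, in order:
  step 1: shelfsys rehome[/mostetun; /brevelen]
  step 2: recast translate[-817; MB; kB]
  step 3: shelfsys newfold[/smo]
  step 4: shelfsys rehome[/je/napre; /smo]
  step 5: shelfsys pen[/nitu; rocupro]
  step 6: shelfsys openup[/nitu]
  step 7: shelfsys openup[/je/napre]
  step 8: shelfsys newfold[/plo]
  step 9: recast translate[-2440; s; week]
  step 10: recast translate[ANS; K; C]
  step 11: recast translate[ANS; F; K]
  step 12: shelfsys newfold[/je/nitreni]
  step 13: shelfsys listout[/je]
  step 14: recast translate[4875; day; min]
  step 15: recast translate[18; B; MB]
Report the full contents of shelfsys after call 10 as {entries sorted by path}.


→ shelfsys rehome(s='/mostetun', d='/brevelen')
← ok
→ recast translate(v='-817', u_from='MB', u_to='kB')
← -817000
→ shelfsys newfold(p='/smo')
← ok
→ shelfsys rehome(s='/je/napre', d='/smo')
← ToolError: exists
→ shelfsys pen(p='/nitu', c='rocupro')
← created
→ shelfsys openup(p='/nitu')
← rocupro
→ shelfsys openup(p='/je/napre')
← pruhetra
→ shelfsys newfold(p='/plo')
← ok
→ recast translate(v='-2440', u_from='s', u_to='week')
← -61/15120
→ recast translate(v='ANS', u_from='K', u_to='C')
← -4130089/15120
→ recast translate(v='ANS', u_from='F', u_to='K')
← 14100607/136080
→ shelfsys newfold(p='/je/nitreni')
← ok
→ shelfsys listout(p='/je')
← [kajecre/, napre, nitreni/]
→ recast translate(v='4875', u_from='day', u_to='min')
← 7020000
→ recast translate(v='18', u_from='B', u_to='MB')
← 9/500000

Answer: {brevelen/, je/, je/kajecre/, je/napre=pruhetra, nitu=rocupro, plo/, smo/}


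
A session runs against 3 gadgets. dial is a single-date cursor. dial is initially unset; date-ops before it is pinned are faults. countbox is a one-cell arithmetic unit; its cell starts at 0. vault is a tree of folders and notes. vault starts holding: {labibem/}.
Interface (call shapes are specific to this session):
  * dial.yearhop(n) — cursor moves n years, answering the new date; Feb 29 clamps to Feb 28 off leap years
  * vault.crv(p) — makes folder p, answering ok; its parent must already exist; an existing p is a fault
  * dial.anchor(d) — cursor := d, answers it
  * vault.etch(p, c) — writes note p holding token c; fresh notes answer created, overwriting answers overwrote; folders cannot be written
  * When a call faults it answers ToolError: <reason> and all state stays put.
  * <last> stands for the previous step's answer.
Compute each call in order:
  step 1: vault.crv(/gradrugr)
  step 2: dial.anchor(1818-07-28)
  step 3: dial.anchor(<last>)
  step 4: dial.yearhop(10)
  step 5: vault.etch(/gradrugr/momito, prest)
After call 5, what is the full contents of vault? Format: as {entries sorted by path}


# 1. vault.crv(/gradrugr) == ok
# 2. dial.anchor(1818-07-28) == 1818-07-28
# 3. dial.anchor(<last>) == 1818-07-28
# 4. dial.yearhop(10) == 1828-07-28
# 5. vault.etch(/gradrugr/momito, prest) == created

Answer: {gradrugr/, gradrugr/momito=prest, labibem/}


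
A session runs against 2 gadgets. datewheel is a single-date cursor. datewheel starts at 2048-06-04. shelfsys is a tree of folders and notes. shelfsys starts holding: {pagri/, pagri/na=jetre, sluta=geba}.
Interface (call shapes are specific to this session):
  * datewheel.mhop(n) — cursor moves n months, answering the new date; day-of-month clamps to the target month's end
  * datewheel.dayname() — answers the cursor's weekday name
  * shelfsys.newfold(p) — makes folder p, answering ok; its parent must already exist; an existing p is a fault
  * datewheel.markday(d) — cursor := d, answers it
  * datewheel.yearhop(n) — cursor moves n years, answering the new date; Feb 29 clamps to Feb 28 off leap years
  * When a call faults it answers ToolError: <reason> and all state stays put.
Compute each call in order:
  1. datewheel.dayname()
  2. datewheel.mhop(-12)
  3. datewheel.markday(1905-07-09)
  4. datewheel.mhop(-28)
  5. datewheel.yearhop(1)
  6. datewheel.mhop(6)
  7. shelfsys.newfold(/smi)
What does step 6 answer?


# datewheel.dayname() : Thursday
# datewheel.mhop(n='-12') : 2047-06-04
# datewheel.markday(d='1905-07-09') : 1905-07-09
# datewheel.mhop(n='-28') : 1903-03-09
# datewheel.yearhop(n='1') : 1904-03-09
# datewheel.mhop(n='6') : 1904-09-09
# shelfsys.newfold(p='/smi') : ok

Answer: 1904-09-09


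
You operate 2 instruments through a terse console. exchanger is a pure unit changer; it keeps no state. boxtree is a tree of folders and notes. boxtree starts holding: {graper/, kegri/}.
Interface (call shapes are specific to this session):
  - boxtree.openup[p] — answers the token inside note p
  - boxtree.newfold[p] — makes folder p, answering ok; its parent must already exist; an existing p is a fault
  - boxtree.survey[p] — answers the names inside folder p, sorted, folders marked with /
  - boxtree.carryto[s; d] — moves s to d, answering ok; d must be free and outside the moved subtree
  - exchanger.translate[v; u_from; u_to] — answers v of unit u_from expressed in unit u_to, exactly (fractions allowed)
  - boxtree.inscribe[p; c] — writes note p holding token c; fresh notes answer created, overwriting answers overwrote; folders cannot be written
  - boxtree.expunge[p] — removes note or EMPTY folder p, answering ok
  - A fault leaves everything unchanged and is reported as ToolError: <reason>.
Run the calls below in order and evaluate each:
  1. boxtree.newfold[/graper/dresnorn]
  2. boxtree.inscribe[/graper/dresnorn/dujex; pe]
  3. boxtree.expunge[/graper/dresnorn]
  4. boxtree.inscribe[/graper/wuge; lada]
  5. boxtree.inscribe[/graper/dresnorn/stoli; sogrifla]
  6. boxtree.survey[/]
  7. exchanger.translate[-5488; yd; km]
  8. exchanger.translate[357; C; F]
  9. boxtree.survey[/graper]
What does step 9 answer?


I call newfold(p=/graper/dresnorn), yielding ok.
Then inscribe(p=/graper/dresnorn/dujex, c=pe), and observe created.
Using expunge(p=/graper/dresnorn), and get ToolError: not empty.
Calling inscribe(p=/graper/wuge, c=lada), and get created.
Next I call inscribe(p=/graper/dresnorn/stoli, c=sogrifla), which returns created.
I run survey(p=/): [graper/, kegri/].
I invoke translate(v=-5488, u_from=yd, u_to=km), — result: -392049/78125.
I try translate(v=357, u_from=C, u_to=F), yielding 3373/5.
Then survey(p=/graper), and see [dresnorn/, wuge].

Answer: [dresnorn/, wuge]


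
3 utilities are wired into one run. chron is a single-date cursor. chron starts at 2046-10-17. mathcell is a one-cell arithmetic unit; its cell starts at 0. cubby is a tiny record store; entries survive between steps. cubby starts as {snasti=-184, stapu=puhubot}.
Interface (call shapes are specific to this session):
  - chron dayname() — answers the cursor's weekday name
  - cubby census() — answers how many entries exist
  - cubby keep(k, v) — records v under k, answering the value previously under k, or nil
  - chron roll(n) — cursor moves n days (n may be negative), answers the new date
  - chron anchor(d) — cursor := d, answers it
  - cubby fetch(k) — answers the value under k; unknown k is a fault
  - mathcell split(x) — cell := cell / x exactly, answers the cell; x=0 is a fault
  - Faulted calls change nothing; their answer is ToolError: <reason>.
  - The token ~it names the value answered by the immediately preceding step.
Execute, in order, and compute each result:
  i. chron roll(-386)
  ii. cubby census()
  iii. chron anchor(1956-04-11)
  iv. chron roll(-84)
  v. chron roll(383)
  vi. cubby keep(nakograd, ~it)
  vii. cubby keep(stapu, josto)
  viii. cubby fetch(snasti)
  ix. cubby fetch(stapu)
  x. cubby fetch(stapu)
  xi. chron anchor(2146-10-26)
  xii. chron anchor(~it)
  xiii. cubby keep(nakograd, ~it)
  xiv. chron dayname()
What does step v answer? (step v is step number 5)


$ chron roll n='-386'
= 2045-09-26
$ cubby census
= 2
$ chron anchor d='1956-04-11'
= 1956-04-11
$ chron roll n='-84'
= 1956-01-18
$ chron roll n='383'
= 1957-02-04
$ cubby keep k='nakograd' v='~it'
= nil
$ cubby keep k='stapu' v='josto'
= puhubot
$ cubby fetch k='snasti'
= -184
$ cubby fetch k='stapu'
= josto
$ cubby fetch k='stapu'
= josto
$ chron anchor d='2146-10-26'
= 2146-10-26
$ chron anchor d='~it'
= 2146-10-26
$ cubby keep k='nakograd' v='~it'
= 1957-02-04
$ chron dayname
= Wednesday

Answer: 1957-02-04


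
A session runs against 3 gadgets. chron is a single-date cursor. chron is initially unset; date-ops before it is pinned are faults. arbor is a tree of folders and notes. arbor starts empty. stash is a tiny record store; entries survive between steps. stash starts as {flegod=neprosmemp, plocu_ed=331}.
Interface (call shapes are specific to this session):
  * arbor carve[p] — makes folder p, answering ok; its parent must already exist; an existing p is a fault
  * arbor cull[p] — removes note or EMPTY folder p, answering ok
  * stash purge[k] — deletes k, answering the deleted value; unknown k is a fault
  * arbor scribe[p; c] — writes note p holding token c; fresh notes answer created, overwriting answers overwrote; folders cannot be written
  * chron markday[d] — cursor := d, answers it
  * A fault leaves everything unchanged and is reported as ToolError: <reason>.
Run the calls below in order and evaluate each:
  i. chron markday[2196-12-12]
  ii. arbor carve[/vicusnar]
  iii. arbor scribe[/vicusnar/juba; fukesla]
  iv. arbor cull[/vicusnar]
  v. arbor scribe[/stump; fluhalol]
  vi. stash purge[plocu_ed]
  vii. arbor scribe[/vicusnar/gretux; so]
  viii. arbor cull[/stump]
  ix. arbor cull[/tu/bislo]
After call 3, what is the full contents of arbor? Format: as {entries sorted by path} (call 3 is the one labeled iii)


Using chron markday using d=2196-12-12, and see 2196-12-12.
Next I call arbor carve using p=/vicusnar, yielding ok.
Invoking arbor scribe using p=/vicusnar/juba, c=fukesla, — result: created.
I invoke arbor cull using p=/vicusnar, and get ToolError: not empty.
Next I call arbor scribe using p=/stump, c=fluhalol, and see created.
I try stash purge using k=plocu_ed, giving 331.
Calling arbor scribe using p=/vicusnar/gretux, c=so: created.
I run arbor cull using p=/stump: ok.
Next I call arbor cull using p=/tu/bislo, and observe ToolError: not found.

Answer: {vicusnar/, vicusnar/juba=fukesla}


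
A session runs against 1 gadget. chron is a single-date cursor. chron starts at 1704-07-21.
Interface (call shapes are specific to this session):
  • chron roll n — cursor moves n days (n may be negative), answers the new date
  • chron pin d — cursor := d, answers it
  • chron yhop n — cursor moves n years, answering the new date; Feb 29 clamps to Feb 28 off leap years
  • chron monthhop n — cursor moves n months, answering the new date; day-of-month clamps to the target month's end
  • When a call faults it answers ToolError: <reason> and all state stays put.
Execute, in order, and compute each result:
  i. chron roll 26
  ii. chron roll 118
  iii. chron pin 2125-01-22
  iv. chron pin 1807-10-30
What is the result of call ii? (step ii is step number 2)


# chron roll(n→26) => 1704-08-16
# chron roll(n→118) => 1704-12-12
# chron pin(d→2125-01-22) => 2125-01-22
# chron pin(d→1807-10-30) => 1807-10-30

Answer: 1704-12-12


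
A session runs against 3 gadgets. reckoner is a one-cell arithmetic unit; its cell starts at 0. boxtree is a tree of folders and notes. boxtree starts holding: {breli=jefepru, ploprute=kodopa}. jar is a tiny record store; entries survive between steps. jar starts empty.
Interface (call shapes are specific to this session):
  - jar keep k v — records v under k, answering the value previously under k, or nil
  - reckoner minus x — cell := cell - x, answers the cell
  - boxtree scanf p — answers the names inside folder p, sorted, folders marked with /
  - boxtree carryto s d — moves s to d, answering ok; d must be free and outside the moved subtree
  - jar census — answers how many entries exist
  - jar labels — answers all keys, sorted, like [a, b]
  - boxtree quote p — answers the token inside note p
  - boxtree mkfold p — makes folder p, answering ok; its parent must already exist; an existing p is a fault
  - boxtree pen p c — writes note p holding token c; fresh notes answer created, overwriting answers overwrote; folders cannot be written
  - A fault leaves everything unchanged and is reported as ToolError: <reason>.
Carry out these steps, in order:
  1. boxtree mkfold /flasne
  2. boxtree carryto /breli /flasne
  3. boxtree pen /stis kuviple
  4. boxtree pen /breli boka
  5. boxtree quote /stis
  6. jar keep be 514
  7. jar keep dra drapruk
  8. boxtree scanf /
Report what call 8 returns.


> boxtree mkfold /flasne
  ok
> boxtree carryto /breli /flasne
  ToolError: exists
> boxtree pen /stis kuviple
  created
> boxtree pen /breli boka
  overwrote
> boxtree quote /stis
  kuviple
> jar keep be 514
  nil
> jar keep dra drapruk
  nil
> boxtree scanf /
  [breli, flasne/, ploprute, stis]

Answer: [breli, flasne/, ploprute, stis]


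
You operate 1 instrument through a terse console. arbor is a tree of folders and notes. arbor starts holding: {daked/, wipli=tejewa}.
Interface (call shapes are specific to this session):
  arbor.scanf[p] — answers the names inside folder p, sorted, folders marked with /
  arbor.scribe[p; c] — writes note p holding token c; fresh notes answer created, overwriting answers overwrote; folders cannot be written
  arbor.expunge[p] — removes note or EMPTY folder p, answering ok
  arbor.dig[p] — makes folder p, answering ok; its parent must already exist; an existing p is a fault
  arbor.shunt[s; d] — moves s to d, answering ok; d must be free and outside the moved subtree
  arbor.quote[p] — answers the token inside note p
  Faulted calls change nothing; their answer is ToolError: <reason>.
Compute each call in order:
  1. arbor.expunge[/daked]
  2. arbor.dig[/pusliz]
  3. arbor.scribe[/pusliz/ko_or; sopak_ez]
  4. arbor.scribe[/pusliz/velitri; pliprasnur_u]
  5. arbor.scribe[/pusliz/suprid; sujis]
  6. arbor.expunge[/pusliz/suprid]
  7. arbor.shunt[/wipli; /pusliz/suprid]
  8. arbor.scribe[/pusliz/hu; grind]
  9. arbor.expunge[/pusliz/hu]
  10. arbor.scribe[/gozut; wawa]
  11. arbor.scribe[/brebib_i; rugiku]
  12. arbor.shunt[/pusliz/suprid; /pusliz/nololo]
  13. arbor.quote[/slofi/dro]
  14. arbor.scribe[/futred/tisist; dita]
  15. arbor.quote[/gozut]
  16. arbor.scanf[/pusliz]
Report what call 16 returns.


Answer: [ko_or, nololo, velitri]

Derivation:
# 1. expunge(p='/daked') -> ok
# 2. dig(p='/pusliz') -> ok
# 3. scribe(p='/pusliz/ko_or', c='sopak_ez') -> created
# 4. scribe(p='/pusliz/velitri', c='pliprasnur_u') -> created
# 5. scribe(p='/pusliz/suprid', c='sujis') -> created
# 6. expunge(p='/pusliz/suprid') -> ok
# 7. shunt(s='/wipli', d='/pusliz/suprid') -> ok
# 8. scribe(p='/pusliz/hu', c='grind') -> created
# 9. expunge(p='/pusliz/hu') -> ok
# 10. scribe(p='/gozut', c='wawa') -> created
# 11. scribe(p='/brebib_i', c='rugiku') -> created
# 12. shunt(s='/pusliz/suprid', d='/pusliz/nololo') -> ok
# 13. quote(p='/slofi/dro') -> ToolError: not found
# 14. scribe(p='/futred/tisist', c='dita') -> ToolError: no parent
# 15. quote(p='/gozut') -> wawa
# 16. scanf(p='/pusliz') -> [ko_or, nololo, velitri]


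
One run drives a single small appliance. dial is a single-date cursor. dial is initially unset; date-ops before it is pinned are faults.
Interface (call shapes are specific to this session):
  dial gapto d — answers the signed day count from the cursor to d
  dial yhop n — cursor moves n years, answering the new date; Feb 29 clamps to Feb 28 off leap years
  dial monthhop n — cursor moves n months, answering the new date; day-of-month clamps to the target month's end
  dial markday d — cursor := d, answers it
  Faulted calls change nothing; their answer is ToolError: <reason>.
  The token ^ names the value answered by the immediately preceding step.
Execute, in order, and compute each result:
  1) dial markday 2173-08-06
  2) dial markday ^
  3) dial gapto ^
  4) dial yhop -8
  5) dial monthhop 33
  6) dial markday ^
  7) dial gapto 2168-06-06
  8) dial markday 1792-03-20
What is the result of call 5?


Act: dial markday[d=2173-08-06]
Obs: 2173-08-06
Act: dial markday[d=^]
Obs: 2173-08-06
Act: dial gapto[d=^]
Obs: 0
Act: dial yhop[n=-8]
Obs: 2165-08-06
Act: dial monthhop[n=33]
Obs: 2168-05-06
Act: dial markday[d=^]
Obs: 2168-05-06
Act: dial gapto[d=2168-06-06]
Obs: 31
Act: dial markday[d=1792-03-20]
Obs: 1792-03-20

Answer: 2168-05-06


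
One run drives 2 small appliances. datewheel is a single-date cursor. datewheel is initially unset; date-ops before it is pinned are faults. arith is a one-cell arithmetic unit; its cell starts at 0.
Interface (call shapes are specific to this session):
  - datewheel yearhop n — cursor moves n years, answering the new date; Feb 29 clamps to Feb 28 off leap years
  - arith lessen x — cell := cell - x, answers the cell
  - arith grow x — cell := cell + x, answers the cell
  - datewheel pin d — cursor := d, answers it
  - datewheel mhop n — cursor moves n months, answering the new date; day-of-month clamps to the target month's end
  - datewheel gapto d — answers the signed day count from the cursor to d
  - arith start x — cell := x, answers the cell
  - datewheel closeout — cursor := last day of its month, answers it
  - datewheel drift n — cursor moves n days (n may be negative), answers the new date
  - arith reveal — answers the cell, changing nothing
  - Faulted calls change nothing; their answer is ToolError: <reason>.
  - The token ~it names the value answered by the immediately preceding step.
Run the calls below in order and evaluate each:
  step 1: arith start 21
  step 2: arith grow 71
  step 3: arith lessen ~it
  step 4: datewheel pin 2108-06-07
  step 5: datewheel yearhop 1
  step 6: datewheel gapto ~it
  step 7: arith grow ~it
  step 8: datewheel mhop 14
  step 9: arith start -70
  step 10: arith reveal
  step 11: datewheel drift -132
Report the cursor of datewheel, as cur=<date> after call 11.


Answer: cur=2110-03-28

Derivation:
>> arith start(x: 21)
<< 21
>> arith grow(x: 71)
<< 92
>> arith lessen(x: ~it)
<< 0
>> datewheel pin(d: 2108-06-07)
<< 2108-06-07
>> datewheel yearhop(n: 1)
<< 2109-06-07
>> datewheel gapto(d: ~it)
<< 0
>> arith grow(x: ~it)
<< 0
>> datewheel mhop(n: 14)
<< 2110-08-07
>> arith start(x: -70)
<< -70
>> arith reveal()
<< -70
>> datewheel drift(n: -132)
<< 2110-03-28


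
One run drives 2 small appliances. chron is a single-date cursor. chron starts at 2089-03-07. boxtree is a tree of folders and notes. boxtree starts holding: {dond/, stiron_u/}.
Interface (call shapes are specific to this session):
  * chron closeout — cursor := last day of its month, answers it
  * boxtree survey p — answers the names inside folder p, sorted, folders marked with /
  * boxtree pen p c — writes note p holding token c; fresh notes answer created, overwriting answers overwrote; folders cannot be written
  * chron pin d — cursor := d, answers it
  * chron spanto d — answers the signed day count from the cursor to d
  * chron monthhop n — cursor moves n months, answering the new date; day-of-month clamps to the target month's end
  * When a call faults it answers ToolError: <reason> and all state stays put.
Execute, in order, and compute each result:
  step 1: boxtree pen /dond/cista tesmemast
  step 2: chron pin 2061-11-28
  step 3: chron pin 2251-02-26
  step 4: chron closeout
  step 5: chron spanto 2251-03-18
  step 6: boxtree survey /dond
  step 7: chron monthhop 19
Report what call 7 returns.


Using boxtree pen on /dond/cista, tesmemast: created.
Now I run chron pin on 2061-11-28, → 2061-11-28.
Calling chron pin on 2251-02-26, yielding 2251-02-26.
I call chron closeout, which returns 2251-02-28.
Invoking chron spanto on 2251-03-18, giving 18.
Using boxtree survey on /dond, yielding [cista].
I invoke chron monthhop on 19, giving 2252-09-28.

Answer: 2252-09-28


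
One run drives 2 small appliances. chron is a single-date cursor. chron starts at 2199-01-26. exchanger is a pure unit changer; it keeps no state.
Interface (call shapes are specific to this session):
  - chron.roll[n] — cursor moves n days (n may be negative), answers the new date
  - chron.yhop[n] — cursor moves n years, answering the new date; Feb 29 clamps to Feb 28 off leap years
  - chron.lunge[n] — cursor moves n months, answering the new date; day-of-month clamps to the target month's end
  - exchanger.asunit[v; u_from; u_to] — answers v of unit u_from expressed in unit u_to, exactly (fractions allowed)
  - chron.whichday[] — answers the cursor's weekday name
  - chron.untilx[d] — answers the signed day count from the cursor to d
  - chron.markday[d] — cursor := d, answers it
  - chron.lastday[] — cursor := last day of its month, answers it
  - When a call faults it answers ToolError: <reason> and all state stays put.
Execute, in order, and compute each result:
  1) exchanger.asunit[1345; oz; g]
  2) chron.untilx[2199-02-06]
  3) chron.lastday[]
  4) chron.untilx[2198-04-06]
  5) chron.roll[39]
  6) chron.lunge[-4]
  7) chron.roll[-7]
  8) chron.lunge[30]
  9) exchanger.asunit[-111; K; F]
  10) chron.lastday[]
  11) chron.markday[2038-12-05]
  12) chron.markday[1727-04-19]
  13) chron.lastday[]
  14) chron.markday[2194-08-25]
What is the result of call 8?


Answer: 2201-05-04

Derivation:
I call exchanger.asunit(v: 1345, u_from: oz, u_to: g), giving 12201634753/320000.
Next I call chron.untilx(d: 2199-02-06), giving 11.
Calling chron.lastday, and observe 2199-01-31.
I call chron.untilx(d: 2198-04-06), and see -300.
I try chron.roll(n: 39), and observe 2199-03-11.
Then chron.lunge(n: -4), which returns 2198-11-11.
Using chron.roll(n: -7), and get 2198-11-04.
I run chron.lunge(n: 30), giving 2201-05-04.
I try exchanger.asunit(v: -111, u_from: K, u_to: F), giving -65947/100.
Now I run chron.lastday, giving 2201-05-31.
I run chron.markday(d: 2038-12-05), → 2038-12-05.
Now I run chron.markday(d: 1727-04-19), and see 1727-04-19.
I invoke chron.lastday(), and get 1727-04-30.
Invoking chron.markday(d: 2194-08-25), → 2194-08-25.


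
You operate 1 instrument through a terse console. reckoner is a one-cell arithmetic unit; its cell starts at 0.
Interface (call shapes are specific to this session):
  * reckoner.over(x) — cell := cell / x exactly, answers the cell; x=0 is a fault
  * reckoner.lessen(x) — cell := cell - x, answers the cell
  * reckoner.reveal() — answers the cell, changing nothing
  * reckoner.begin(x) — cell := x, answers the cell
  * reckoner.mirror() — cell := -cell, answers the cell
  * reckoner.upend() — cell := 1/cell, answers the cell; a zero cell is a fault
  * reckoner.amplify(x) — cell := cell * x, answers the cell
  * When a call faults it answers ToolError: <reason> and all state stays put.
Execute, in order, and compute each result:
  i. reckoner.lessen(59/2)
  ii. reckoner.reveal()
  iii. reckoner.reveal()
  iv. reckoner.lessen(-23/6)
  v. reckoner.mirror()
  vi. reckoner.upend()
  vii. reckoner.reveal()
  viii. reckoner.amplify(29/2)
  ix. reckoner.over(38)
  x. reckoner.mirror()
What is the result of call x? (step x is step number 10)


I try lessen with x=59/2: -59/2.
Next I call reveal(), which returns -59/2.
Using reveal, — result: -59/2.
I call lessen with x=-23/6, and get -77/3.
Calling mirror(), which returns 77/3.
I invoke upend, and observe 3/77.
I call reveal, and get 3/77.
Calling amplify with x=29/2, and get 87/154.
Then over with x=38, which returns 87/5852.
I use mirror, and get -87/5852.

Answer: -87/5852
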